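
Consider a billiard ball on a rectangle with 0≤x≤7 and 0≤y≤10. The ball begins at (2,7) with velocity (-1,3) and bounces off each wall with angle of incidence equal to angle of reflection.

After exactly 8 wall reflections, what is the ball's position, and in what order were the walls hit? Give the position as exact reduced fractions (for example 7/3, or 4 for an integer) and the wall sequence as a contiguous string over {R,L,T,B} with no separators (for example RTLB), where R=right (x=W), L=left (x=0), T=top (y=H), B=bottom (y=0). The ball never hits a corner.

1. t=1 → T at (1,10); v=(-1,-3)
2. t=1 → L at (0,7); v=(1,-3)
3. t=7/3 → B at (7/3,0); v=(1,3)
4. t=10/3 → T at (17/3,10); v=(1,-3)
5. t=4/3 → R at (7,6); v=(-1,-3)
6. t=2 → B at (5,0); v=(-1,3)
7. t=10/3 → T at (5/3,10); v=(-1,-3)
8. t=5/3 → L at (0,5); v=(1,-3)

Final position: (0,5)
Wall sequence: TLBTRBTL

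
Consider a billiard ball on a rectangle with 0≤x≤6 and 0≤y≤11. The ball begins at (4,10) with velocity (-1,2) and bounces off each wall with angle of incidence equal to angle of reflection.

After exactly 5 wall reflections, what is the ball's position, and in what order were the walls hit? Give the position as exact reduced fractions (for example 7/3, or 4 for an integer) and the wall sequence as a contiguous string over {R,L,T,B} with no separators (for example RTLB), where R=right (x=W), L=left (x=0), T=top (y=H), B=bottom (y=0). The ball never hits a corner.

1. t=1/2 → T at (7/2,11); v=(-1,-2)
2. t=7/2 → L at (0,4); v=(1,-2)
3. t=2 → B at (2,0); v=(1,2)
4. t=4 → R at (6,8); v=(-1,2)
5. t=3/2 → T at (9/2,11); v=(-1,-2)

Final position: (9/2,11)
Wall sequence: TLBRT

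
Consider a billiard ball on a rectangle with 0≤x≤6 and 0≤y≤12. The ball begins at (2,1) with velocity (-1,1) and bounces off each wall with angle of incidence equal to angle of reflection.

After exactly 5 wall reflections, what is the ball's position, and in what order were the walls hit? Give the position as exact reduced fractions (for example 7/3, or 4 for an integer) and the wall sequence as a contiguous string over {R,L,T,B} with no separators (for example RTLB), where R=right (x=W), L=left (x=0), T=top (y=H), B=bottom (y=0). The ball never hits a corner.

Final position: (6,3)
Wall sequence: LRTLR

1. t=2 → L at (0,3); v=(1,1)
2. t=6 → R at (6,9); v=(-1,1)
3. t=3 → T at (3,12); v=(-1,-1)
4. t=3 → L at (0,9); v=(1,-1)
5. t=6 → R at (6,3); v=(-1,-1)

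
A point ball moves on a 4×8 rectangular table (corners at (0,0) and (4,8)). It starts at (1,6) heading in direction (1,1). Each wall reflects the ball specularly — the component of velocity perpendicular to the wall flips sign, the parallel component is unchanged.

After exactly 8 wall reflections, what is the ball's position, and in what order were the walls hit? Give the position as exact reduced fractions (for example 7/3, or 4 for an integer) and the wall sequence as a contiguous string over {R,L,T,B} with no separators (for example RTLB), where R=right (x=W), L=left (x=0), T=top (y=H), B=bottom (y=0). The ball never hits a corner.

1. t=2 → T at (3,8); v=(1,-1)
2. t=1 → R at (4,7); v=(-1,-1)
3. t=4 → L at (0,3); v=(1,-1)
4. t=3 → B at (3,0); v=(1,1)
5. t=1 → R at (4,1); v=(-1,1)
6. t=4 → L at (0,5); v=(1,1)
7. t=3 → T at (3,8); v=(1,-1)
8. t=1 → R at (4,7); v=(-1,-1)

Final position: (4,7)
Wall sequence: TRLBRLTR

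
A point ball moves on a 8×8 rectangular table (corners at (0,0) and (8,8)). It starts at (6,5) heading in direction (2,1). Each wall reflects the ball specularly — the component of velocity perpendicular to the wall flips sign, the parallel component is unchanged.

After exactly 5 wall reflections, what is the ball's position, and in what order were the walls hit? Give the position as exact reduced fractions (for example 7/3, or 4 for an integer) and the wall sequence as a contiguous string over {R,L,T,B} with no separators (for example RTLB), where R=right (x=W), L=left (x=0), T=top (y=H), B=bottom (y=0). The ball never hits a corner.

Final position: (4,0)
Wall sequence: RTLRB

1. t=1 → R at (8,6); v=(-2,1)
2. t=2 → T at (4,8); v=(-2,-1)
3. t=2 → L at (0,6); v=(2,-1)
4. t=4 → R at (8,2); v=(-2,-1)
5. t=2 → B at (4,0); v=(-2,1)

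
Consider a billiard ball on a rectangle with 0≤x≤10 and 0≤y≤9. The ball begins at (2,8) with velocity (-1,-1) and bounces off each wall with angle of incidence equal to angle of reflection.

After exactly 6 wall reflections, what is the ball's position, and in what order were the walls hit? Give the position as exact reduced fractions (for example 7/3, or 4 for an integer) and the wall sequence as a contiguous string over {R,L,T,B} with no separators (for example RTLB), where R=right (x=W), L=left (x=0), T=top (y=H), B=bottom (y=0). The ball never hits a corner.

1. t=2 → L at (0,6); v=(1,-1)
2. t=6 → B at (6,0); v=(1,1)
3. t=4 → R at (10,4); v=(-1,1)
4. t=5 → T at (5,9); v=(-1,-1)
5. t=5 → L at (0,4); v=(1,-1)
6. t=4 → B at (4,0); v=(1,1)

Final position: (4,0)
Wall sequence: LBRTLB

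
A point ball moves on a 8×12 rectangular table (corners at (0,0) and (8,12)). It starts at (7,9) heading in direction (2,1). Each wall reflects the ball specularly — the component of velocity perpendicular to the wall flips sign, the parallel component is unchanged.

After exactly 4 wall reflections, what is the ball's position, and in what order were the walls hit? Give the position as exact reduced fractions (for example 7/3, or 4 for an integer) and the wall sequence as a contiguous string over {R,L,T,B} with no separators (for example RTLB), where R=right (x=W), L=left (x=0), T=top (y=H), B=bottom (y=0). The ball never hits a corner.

Final position: (8,13/2)
Wall sequence: RTLR

1. t=1/2 → R at (8,19/2); v=(-2,1)
2. t=5/2 → T at (3,12); v=(-2,-1)
3. t=3/2 → L at (0,21/2); v=(2,-1)
4. t=4 → R at (8,13/2); v=(-2,-1)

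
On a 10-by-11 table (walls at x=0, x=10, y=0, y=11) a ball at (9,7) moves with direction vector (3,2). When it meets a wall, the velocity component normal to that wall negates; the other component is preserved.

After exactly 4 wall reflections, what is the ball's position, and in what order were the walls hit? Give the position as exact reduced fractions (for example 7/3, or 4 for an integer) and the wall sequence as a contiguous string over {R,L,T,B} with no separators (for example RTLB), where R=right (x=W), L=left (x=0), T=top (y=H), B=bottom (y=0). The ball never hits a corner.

Final position: (10,1)
Wall sequence: RTLR

1. t=1/3 → R at (10,23/3); v=(-3,2)
2. t=5/3 → T at (5,11); v=(-3,-2)
3. t=5/3 → L at (0,23/3); v=(3,-2)
4. t=10/3 → R at (10,1); v=(-3,-2)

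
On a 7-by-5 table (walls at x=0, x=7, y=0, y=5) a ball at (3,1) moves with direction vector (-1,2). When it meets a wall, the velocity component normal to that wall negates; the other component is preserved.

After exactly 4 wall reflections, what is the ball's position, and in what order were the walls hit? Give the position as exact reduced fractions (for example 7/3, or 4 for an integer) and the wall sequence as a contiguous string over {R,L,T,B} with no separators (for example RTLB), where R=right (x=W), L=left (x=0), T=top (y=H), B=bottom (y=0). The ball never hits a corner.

1. t=2 → T at (1,5); v=(-1,-2)
2. t=1 → L at (0,3); v=(1,-2)
3. t=3/2 → B at (3/2,0); v=(1,2)
4. t=5/2 → T at (4,5); v=(1,-2)

Final position: (4,5)
Wall sequence: TLBT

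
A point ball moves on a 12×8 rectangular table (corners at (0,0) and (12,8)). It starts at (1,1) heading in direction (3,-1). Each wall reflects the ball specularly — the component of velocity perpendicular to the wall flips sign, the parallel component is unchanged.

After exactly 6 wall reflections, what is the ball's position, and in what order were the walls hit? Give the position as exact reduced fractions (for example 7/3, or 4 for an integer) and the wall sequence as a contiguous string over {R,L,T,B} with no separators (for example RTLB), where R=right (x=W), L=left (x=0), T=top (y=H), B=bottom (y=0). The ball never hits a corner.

1. t=1 → B at (4,0); v=(3,1)
2. t=8/3 → R at (12,8/3); v=(-3,1)
3. t=4 → L at (0,20/3); v=(3,1)
4. t=4/3 → T at (4,8); v=(3,-1)
5. t=8/3 → R at (12,16/3); v=(-3,-1)
6. t=4 → L at (0,4/3); v=(3,-1)

Final position: (0,4/3)
Wall sequence: BRLTRL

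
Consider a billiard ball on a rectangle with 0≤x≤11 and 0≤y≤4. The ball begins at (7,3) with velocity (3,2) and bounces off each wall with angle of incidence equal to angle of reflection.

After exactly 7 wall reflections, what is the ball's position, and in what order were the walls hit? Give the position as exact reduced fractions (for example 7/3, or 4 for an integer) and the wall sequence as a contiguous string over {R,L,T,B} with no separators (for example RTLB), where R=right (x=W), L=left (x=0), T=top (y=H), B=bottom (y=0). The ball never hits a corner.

Final position: (21/2,4)
Wall sequence: TRBTLBT

1. t=1/2 → T at (17/2,4); v=(3,-2)
2. t=5/6 → R at (11,7/3); v=(-3,-2)
3. t=7/6 → B at (15/2,0); v=(-3,2)
4. t=2 → T at (3/2,4); v=(-3,-2)
5. t=1/2 → L at (0,3); v=(3,-2)
6. t=3/2 → B at (9/2,0); v=(3,2)
7. t=2 → T at (21/2,4); v=(3,-2)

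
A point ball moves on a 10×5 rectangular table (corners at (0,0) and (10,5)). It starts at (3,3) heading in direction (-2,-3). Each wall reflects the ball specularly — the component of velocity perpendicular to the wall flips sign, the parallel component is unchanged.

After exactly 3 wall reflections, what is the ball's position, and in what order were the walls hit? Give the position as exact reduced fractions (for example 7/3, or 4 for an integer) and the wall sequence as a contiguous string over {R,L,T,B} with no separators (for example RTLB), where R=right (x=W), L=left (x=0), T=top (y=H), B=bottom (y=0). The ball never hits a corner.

Final position: (7/3,5)
Wall sequence: BLT

1. t=1 → B at (1,0); v=(-2,3)
2. t=1/2 → L at (0,3/2); v=(2,3)
3. t=7/6 → T at (7/3,5); v=(2,-3)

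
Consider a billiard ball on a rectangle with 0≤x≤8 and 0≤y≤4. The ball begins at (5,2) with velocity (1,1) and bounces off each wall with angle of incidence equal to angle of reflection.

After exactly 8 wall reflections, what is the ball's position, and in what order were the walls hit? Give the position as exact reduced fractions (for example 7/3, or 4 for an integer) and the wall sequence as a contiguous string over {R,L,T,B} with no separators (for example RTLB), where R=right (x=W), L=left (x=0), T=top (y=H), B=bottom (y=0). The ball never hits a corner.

Final position: (8,3)
Wall sequence: TRBTLBTR

1. t=2 → T at (7,4); v=(1,-1)
2. t=1 → R at (8,3); v=(-1,-1)
3. t=3 → B at (5,0); v=(-1,1)
4. t=4 → T at (1,4); v=(-1,-1)
5. t=1 → L at (0,3); v=(1,-1)
6. t=3 → B at (3,0); v=(1,1)
7. t=4 → T at (7,4); v=(1,-1)
8. t=1 → R at (8,3); v=(-1,-1)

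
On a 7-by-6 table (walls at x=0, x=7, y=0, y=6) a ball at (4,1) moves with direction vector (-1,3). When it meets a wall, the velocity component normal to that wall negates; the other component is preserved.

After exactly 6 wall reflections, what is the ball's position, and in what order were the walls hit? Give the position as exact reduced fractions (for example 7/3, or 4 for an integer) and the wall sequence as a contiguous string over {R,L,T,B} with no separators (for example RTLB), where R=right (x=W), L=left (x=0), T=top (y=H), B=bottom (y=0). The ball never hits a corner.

Final position: (17/3,6)
Wall sequence: TBLTBT

1. t=5/3 → T at (7/3,6); v=(-1,-3)
2. t=2 → B at (1/3,0); v=(-1,3)
3. t=1/3 → L at (0,1); v=(1,3)
4. t=5/3 → T at (5/3,6); v=(1,-3)
5. t=2 → B at (11/3,0); v=(1,3)
6. t=2 → T at (17/3,6); v=(1,-3)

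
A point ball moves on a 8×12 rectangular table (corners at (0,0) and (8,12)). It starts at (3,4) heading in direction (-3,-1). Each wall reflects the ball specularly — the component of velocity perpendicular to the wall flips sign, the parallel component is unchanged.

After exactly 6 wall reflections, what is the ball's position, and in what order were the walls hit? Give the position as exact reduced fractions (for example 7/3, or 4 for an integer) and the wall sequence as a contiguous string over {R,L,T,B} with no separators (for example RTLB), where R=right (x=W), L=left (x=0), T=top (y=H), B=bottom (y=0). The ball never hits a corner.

Final position: (0,23/3)
Wall sequence: LRBLRL

1. t=1 → L at (0,3); v=(3,-1)
2. t=8/3 → R at (8,1/3); v=(-3,-1)
3. t=1/3 → B at (7,0); v=(-3,1)
4. t=7/3 → L at (0,7/3); v=(3,1)
5. t=8/3 → R at (8,5); v=(-3,1)
6. t=8/3 → L at (0,23/3); v=(3,1)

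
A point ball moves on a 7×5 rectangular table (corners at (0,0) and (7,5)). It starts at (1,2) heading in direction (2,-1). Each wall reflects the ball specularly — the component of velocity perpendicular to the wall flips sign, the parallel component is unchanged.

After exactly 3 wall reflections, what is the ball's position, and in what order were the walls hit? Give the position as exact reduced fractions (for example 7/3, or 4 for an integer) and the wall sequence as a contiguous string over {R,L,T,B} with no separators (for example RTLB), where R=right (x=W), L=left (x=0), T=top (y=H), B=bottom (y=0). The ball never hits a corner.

Final position: (0,9/2)
Wall sequence: BRL

1. t=2 → B at (5,0); v=(2,1)
2. t=1 → R at (7,1); v=(-2,1)
3. t=7/2 → L at (0,9/2); v=(2,1)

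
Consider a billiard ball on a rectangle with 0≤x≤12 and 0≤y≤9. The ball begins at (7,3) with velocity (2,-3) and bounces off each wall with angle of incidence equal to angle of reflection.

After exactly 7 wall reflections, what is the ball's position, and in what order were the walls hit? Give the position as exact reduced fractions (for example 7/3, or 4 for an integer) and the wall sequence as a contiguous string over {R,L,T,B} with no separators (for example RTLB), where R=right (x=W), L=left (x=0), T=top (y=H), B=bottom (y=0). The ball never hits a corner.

Final position: (9,0)
Wall sequence: BRTBLTB

1. t=1 → B at (9,0); v=(2,3)
2. t=3/2 → R at (12,9/2); v=(-2,3)
3. t=3/2 → T at (9,9); v=(-2,-3)
4. t=3 → B at (3,0); v=(-2,3)
5. t=3/2 → L at (0,9/2); v=(2,3)
6. t=3/2 → T at (3,9); v=(2,-3)
7. t=3 → B at (9,0); v=(2,3)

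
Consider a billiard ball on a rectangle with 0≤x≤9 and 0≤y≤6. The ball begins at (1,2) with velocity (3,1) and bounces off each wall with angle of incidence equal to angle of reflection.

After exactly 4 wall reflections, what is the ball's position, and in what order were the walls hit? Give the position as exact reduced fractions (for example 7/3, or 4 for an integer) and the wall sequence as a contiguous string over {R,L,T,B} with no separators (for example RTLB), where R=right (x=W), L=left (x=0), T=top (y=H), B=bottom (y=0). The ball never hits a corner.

Final position: (9,4/3)
Wall sequence: RTLR

1. t=8/3 → R at (9,14/3); v=(-3,1)
2. t=4/3 → T at (5,6); v=(-3,-1)
3. t=5/3 → L at (0,13/3); v=(3,-1)
4. t=3 → R at (9,4/3); v=(-3,-1)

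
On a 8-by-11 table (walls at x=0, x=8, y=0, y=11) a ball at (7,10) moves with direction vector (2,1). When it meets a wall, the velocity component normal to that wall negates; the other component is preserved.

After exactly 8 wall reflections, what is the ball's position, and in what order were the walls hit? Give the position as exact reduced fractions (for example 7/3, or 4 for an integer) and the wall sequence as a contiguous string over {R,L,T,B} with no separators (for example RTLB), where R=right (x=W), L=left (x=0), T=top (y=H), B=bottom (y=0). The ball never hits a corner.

1. t=1/2 → R at (8,21/2); v=(-2,1)
2. t=1/2 → T at (7,11); v=(-2,-1)
3. t=7/2 → L at (0,15/2); v=(2,-1)
4. t=4 → R at (8,7/2); v=(-2,-1)
5. t=7/2 → B at (1,0); v=(-2,1)
6. t=1/2 → L at (0,1/2); v=(2,1)
7. t=4 → R at (8,9/2); v=(-2,1)
8. t=4 → L at (0,17/2); v=(2,1)

Final position: (0,17/2)
Wall sequence: RTLRBLRL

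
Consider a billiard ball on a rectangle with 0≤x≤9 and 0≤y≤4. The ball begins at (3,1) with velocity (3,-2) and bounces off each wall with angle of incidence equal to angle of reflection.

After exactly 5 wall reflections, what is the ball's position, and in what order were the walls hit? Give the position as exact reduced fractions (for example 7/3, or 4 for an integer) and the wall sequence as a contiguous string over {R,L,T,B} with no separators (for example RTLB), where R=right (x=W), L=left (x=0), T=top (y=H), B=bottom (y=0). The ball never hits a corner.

1. t=1/2 → B at (9/2,0); v=(3,2)
2. t=3/2 → R at (9,3); v=(-3,2)
3. t=1/2 → T at (15/2,4); v=(-3,-2)
4. t=2 → B at (3/2,0); v=(-3,2)
5. t=1/2 → L at (0,1); v=(3,2)

Final position: (0,1)
Wall sequence: BRTBL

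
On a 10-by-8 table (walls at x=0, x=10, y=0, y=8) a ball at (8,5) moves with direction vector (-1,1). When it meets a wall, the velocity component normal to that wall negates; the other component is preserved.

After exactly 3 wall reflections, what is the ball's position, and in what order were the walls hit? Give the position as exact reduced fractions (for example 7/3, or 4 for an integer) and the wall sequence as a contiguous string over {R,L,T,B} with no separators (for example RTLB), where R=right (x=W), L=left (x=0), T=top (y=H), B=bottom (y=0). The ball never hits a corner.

Final position: (3,0)
Wall sequence: TLB

1. t=3 → T at (5,8); v=(-1,-1)
2. t=5 → L at (0,3); v=(1,-1)
3. t=3 → B at (3,0); v=(1,1)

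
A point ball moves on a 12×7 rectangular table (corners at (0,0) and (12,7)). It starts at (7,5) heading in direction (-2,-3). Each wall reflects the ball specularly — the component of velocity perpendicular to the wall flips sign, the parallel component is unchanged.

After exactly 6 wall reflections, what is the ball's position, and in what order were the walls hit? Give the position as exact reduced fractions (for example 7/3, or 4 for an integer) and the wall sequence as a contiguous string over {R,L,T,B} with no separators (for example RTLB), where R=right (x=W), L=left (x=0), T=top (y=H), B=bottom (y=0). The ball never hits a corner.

Final position: (12,9/2)
Wall sequence: BLTBTR

1. t=5/3 → B at (11/3,0); v=(-2,3)
2. t=11/6 → L at (0,11/2); v=(2,3)
3. t=1/2 → T at (1,7); v=(2,-3)
4. t=7/3 → B at (17/3,0); v=(2,3)
5. t=7/3 → T at (31/3,7); v=(2,-3)
6. t=5/6 → R at (12,9/2); v=(-2,-3)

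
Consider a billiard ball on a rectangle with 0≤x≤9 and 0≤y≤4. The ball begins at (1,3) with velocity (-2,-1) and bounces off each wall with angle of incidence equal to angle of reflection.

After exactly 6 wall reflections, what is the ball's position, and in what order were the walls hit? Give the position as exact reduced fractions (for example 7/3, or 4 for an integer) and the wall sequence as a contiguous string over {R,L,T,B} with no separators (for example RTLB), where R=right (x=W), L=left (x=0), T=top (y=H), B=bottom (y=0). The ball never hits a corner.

Final position: (3,0)
Wall sequence: LBRTLB

1. t=1/2 → L at (0,5/2); v=(2,-1)
2. t=5/2 → B at (5,0); v=(2,1)
3. t=2 → R at (9,2); v=(-2,1)
4. t=2 → T at (5,4); v=(-2,-1)
5. t=5/2 → L at (0,3/2); v=(2,-1)
6. t=3/2 → B at (3,0); v=(2,1)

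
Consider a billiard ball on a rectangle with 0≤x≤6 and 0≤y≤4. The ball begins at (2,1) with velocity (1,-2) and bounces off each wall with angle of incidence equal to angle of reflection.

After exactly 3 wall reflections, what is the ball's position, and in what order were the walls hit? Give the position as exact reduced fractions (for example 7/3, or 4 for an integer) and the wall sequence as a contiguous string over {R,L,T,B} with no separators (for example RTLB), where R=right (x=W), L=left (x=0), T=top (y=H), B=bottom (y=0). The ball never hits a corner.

Final position: (6,1)
Wall sequence: BTR

1. t=1/2 → B at (5/2,0); v=(1,2)
2. t=2 → T at (9/2,4); v=(1,-2)
3. t=3/2 → R at (6,1); v=(-1,-2)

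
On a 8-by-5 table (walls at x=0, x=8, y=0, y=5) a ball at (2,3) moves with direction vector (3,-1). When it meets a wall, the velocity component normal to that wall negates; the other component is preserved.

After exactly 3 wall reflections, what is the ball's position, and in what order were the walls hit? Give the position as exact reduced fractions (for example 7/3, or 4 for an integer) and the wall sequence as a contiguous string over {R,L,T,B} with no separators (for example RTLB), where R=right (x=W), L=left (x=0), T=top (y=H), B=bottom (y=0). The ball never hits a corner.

1. t=2 → R at (8,1); v=(-3,-1)
2. t=1 → B at (5,0); v=(-3,1)
3. t=5/3 → L at (0,5/3); v=(3,1)

Final position: (0,5/3)
Wall sequence: RBL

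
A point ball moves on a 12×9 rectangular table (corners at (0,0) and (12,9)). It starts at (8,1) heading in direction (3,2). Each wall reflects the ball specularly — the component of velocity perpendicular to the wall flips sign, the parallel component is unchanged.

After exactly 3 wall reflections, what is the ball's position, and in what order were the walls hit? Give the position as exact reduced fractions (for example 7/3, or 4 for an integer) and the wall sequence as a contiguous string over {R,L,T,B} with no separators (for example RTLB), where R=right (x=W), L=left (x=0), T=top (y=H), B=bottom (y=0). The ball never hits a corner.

Final position: (0,19/3)
Wall sequence: RTL

1. t=4/3 → R at (12,11/3); v=(-3,2)
2. t=8/3 → T at (4,9); v=(-3,-2)
3. t=4/3 → L at (0,19/3); v=(3,-2)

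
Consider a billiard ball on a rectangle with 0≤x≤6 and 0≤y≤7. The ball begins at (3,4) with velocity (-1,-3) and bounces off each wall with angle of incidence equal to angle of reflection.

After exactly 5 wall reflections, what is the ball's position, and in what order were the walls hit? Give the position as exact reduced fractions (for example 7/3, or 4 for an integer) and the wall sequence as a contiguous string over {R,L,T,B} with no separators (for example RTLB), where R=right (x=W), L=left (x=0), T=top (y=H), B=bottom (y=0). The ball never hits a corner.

Final position: (16/3,7)
Wall sequence: BLTBT

1. t=4/3 → B at (5/3,0); v=(-1,3)
2. t=5/3 → L at (0,5); v=(1,3)
3. t=2/3 → T at (2/3,7); v=(1,-3)
4. t=7/3 → B at (3,0); v=(1,3)
5. t=7/3 → T at (16/3,7); v=(1,-3)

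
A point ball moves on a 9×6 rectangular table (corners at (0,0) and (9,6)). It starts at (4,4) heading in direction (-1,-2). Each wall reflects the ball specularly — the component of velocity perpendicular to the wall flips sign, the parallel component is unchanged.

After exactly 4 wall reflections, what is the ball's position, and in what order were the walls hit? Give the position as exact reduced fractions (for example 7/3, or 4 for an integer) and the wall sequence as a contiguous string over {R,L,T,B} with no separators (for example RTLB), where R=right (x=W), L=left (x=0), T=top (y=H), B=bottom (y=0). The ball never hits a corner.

1. t=2 → B at (2,0); v=(-1,2)
2. t=2 → L at (0,4); v=(1,2)
3. t=1 → T at (1,6); v=(1,-2)
4. t=3 → B at (4,0); v=(1,2)

Final position: (4,0)
Wall sequence: BLTB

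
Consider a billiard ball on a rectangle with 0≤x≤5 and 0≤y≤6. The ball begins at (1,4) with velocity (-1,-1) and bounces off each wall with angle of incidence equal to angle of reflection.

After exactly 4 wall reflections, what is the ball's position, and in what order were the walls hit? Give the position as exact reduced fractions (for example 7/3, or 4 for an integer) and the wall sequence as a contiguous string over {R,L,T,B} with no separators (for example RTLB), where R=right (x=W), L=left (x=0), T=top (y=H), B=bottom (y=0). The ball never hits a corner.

1. t=1 → L at (0,3); v=(1,-1)
2. t=3 → B at (3,0); v=(1,1)
3. t=2 → R at (5,2); v=(-1,1)
4. t=4 → T at (1,6); v=(-1,-1)

Final position: (1,6)
Wall sequence: LBRT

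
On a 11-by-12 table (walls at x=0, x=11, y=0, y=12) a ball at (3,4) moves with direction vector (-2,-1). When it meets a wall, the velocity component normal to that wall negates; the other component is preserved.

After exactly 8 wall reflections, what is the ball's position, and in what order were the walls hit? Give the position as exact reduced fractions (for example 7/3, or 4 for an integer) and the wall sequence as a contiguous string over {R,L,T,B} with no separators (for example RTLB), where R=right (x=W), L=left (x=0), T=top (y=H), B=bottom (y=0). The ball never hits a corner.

Final position: (9,0)
Wall sequence: LBRLTRLB

1. t=3/2 → L at (0,5/2); v=(2,-1)
2. t=5/2 → B at (5,0); v=(2,1)
3. t=3 → R at (11,3); v=(-2,1)
4. t=11/2 → L at (0,17/2); v=(2,1)
5. t=7/2 → T at (7,12); v=(2,-1)
6. t=2 → R at (11,10); v=(-2,-1)
7. t=11/2 → L at (0,9/2); v=(2,-1)
8. t=9/2 → B at (9,0); v=(2,1)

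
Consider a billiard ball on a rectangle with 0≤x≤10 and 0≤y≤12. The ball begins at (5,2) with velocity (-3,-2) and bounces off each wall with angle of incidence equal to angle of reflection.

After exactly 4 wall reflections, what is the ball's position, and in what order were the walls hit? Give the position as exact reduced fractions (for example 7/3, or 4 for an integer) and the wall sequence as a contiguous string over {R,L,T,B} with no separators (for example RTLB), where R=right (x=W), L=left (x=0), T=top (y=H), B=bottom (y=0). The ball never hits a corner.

Final position: (4,12)
Wall sequence: BLRT

1. t=1 → B at (2,0); v=(-3,2)
2. t=2/3 → L at (0,4/3); v=(3,2)
3. t=10/3 → R at (10,8); v=(-3,2)
4. t=2 → T at (4,12); v=(-3,-2)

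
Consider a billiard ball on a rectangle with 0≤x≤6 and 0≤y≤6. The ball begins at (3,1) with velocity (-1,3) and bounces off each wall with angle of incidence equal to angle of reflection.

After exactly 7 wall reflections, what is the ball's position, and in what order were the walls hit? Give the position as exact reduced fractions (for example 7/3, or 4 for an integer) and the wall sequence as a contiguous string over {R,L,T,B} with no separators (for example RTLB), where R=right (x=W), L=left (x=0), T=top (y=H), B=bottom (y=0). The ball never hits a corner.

1. t=5/3 → T at (4/3,6); v=(-1,-3)
2. t=4/3 → L at (0,2); v=(1,-3)
3. t=2/3 → B at (2/3,0); v=(1,3)
4. t=2 → T at (8/3,6); v=(1,-3)
5. t=2 → B at (14/3,0); v=(1,3)
6. t=4/3 → R at (6,4); v=(-1,3)
7. t=2/3 → T at (16/3,6); v=(-1,-3)

Final position: (16/3,6)
Wall sequence: TLBTBRT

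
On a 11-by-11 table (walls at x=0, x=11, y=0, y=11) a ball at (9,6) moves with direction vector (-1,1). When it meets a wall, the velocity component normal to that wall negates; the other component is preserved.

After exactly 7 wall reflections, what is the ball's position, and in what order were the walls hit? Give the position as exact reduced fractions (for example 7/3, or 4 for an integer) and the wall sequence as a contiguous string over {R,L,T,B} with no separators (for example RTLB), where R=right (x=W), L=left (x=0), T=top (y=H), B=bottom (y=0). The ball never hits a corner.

1. t=5 → T at (4,11); v=(-1,-1)
2. t=4 → L at (0,7); v=(1,-1)
3. t=7 → B at (7,0); v=(1,1)
4. t=4 → R at (11,4); v=(-1,1)
5. t=7 → T at (4,11); v=(-1,-1)
6. t=4 → L at (0,7); v=(1,-1)
7. t=7 → B at (7,0); v=(1,1)

Final position: (7,0)
Wall sequence: TLBRTLB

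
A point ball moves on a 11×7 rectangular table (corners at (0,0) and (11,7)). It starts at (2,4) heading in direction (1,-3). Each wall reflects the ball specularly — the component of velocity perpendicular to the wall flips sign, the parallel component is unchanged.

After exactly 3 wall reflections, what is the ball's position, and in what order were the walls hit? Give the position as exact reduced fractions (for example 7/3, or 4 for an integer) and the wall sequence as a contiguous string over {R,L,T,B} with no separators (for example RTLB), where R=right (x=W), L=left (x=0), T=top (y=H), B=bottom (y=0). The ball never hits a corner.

1. t=4/3 → B at (10/3,0); v=(1,3)
2. t=7/3 → T at (17/3,7); v=(1,-3)
3. t=7/3 → B at (8,0); v=(1,3)

Final position: (8,0)
Wall sequence: BTB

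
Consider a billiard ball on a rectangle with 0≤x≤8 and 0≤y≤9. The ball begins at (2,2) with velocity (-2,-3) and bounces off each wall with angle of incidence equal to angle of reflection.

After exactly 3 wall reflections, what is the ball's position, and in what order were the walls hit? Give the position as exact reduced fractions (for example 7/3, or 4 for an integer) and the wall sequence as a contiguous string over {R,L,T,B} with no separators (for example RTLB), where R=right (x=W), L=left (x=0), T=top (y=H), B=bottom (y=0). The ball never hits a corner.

Final position: (16/3,9)
Wall sequence: BLT

1. t=2/3 → B at (2/3,0); v=(-2,3)
2. t=1/3 → L at (0,1); v=(2,3)
3. t=8/3 → T at (16/3,9); v=(2,-3)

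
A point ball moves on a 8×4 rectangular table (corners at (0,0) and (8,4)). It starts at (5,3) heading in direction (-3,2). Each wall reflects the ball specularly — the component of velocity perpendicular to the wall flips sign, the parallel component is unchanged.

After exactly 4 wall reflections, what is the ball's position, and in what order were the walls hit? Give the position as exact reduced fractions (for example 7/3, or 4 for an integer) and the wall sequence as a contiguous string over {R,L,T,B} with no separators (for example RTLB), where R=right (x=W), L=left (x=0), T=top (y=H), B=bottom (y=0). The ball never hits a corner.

1. t=1/2 → T at (7/2,4); v=(-3,-2)
2. t=7/6 → L at (0,5/3); v=(3,-2)
3. t=5/6 → B at (5/2,0); v=(3,2)
4. t=11/6 → R at (8,11/3); v=(-3,2)

Final position: (8,11/3)
Wall sequence: TLBR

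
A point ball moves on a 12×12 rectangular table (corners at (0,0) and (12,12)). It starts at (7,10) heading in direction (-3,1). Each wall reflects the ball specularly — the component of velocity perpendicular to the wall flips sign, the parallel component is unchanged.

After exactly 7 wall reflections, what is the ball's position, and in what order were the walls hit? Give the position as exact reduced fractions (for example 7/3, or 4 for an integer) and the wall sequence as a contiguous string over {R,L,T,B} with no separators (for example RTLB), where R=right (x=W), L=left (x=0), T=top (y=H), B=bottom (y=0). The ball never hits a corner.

1. t=2 → T at (1,12); v=(-3,-1)
2. t=1/3 → L at (0,35/3); v=(3,-1)
3. t=4 → R at (12,23/3); v=(-3,-1)
4. t=4 → L at (0,11/3); v=(3,-1)
5. t=11/3 → B at (11,0); v=(3,1)
6. t=1/3 → R at (12,1/3); v=(-3,1)
7. t=4 → L at (0,13/3); v=(3,1)

Final position: (0,13/3)
Wall sequence: TLRLBRL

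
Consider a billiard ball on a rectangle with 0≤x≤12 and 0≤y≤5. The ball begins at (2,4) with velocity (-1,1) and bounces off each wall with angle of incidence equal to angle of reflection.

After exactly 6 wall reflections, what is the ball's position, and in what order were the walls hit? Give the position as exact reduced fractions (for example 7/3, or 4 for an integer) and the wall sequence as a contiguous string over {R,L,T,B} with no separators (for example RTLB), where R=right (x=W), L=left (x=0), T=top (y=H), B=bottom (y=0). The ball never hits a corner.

Final position: (10,0)
Wall sequence: TLBTRB

1. t=1 → T at (1,5); v=(-1,-1)
2. t=1 → L at (0,4); v=(1,-1)
3. t=4 → B at (4,0); v=(1,1)
4. t=5 → T at (9,5); v=(1,-1)
5. t=3 → R at (12,2); v=(-1,-1)
6. t=2 → B at (10,0); v=(-1,1)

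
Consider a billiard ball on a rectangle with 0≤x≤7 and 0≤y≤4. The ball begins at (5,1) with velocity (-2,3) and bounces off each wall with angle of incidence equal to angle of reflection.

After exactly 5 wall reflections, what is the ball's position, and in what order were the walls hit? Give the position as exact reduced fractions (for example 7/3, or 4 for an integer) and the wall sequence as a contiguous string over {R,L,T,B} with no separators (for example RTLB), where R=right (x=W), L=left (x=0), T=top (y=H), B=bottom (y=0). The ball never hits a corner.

Final position: (5,0)
Wall sequence: TBLTB

1. t=1 → T at (3,4); v=(-2,-3)
2. t=4/3 → B at (1/3,0); v=(-2,3)
3. t=1/6 → L at (0,1/2); v=(2,3)
4. t=7/6 → T at (7/3,4); v=(2,-3)
5. t=4/3 → B at (5,0); v=(2,3)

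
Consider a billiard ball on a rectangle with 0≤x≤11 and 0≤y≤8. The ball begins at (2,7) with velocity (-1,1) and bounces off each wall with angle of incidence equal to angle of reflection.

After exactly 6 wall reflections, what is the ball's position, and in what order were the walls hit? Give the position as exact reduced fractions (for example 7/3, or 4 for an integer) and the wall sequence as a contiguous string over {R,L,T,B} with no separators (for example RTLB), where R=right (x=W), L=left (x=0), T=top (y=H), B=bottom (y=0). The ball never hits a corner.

Final position: (0,1)
Wall sequence: TLBRTL

1. t=1 → T at (1,8); v=(-1,-1)
2. t=1 → L at (0,7); v=(1,-1)
3. t=7 → B at (7,0); v=(1,1)
4. t=4 → R at (11,4); v=(-1,1)
5. t=4 → T at (7,8); v=(-1,-1)
6. t=7 → L at (0,1); v=(1,-1)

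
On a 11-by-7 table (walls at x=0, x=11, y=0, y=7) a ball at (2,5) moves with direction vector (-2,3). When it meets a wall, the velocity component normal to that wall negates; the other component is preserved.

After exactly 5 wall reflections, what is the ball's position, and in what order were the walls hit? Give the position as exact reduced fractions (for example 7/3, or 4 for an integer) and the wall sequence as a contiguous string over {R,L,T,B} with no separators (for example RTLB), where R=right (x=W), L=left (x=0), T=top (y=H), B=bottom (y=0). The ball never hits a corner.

Final position: (11,7/2)
Wall sequence: TLBTR

1. t=2/3 → T at (2/3,7); v=(-2,-3)
2. t=1/3 → L at (0,6); v=(2,-3)
3. t=2 → B at (4,0); v=(2,3)
4. t=7/3 → T at (26/3,7); v=(2,-3)
5. t=7/6 → R at (11,7/2); v=(-2,-3)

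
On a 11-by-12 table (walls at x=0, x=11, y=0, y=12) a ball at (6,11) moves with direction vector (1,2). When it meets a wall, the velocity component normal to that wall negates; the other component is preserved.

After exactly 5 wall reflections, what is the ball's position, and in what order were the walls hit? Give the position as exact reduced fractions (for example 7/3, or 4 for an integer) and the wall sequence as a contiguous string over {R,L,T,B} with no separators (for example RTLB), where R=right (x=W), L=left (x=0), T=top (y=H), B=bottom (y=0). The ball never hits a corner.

1. t=1/2 → T at (13/2,12); v=(1,-2)
2. t=9/2 → R at (11,3); v=(-1,-2)
3. t=3/2 → B at (19/2,0); v=(-1,2)
4. t=6 → T at (7/2,12); v=(-1,-2)
5. t=7/2 → L at (0,5); v=(1,-2)

Final position: (0,5)
Wall sequence: TRBTL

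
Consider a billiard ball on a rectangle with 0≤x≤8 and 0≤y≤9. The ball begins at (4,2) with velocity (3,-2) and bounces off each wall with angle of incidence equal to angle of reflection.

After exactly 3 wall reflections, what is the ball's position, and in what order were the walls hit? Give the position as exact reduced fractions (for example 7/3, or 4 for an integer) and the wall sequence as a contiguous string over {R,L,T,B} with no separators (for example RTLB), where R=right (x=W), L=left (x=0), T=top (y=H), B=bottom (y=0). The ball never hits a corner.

1. t=1 → B at (7,0); v=(3,2)
2. t=1/3 → R at (8,2/3); v=(-3,2)
3. t=8/3 → L at (0,6); v=(3,2)

Final position: (0,6)
Wall sequence: BRL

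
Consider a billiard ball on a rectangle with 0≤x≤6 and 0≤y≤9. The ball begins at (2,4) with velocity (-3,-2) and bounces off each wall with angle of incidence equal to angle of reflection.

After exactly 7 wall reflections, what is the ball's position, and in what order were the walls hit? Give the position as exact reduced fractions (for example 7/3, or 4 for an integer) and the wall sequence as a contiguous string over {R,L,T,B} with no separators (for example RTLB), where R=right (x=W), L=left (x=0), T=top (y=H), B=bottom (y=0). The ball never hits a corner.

Final position: (0,14/3)
Wall sequence: LBRLTRL

1. t=2/3 → L at (0,8/3); v=(3,-2)
2. t=4/3 → B at (4,0); v=(3,2)
3. t=2/3 → R at (6,4/3); v=(-3,2)
4. t=2 → L at (0,16/3); v=(3,2)
5. t=11/6 → T at (11/2,9); v=(3,-2)
6. t=1/6 → R at (6,26/3); v=(-3,-2)
7. t=2 → L at (0,14/3); v=(3,-2)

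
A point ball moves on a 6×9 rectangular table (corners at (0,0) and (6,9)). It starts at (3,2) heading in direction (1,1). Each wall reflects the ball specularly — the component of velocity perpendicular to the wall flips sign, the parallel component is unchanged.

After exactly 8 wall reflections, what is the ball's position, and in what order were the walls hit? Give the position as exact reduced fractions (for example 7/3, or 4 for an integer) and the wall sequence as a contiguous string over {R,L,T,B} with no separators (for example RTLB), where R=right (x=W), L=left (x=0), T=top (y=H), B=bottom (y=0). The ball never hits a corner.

1. t=3 → R at (6,5); v=(-1,1)
2. t=4 → T at (2,9); v=(-1,-1)
3. t=2 → L at (0,7); v=(1,-1)
4. t=6 → R at (6,1); v=(-1,-1)
5. t=1 → B at (5,0); v=(-1,1)
6. t=5 → L at (0,5); v=(1,1)
7. t=4 → T at (4,9); v=(1,-1)
8. t=2 → R at (6,7); v=(-1,-1)

Final position: (6,7)
Wall sequence: RTLRBLTR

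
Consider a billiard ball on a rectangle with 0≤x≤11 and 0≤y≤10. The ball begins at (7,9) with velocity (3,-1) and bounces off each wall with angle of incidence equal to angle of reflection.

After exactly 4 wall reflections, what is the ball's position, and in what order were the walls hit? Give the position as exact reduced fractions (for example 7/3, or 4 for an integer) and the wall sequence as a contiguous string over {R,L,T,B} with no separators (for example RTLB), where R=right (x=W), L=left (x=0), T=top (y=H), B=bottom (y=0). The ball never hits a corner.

1. t=4/3 → R at (11,23/3); v=(-3,-1)
2. t=11/3 → L at (0,4); v=(3,-1)
3. t=11/3 → R at (11,1/3); v=(-3,-1)
4. t=1/3 → B at (10,0); v=(-3,1)

Final position: (10,0)
Wall sequence: RLRB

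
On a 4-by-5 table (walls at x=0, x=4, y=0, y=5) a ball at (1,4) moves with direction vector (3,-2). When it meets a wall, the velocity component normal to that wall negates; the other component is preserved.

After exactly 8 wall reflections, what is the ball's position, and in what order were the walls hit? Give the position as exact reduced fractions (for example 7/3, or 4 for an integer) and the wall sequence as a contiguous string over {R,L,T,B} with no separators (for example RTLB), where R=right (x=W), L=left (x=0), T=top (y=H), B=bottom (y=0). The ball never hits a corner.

1. t=1 → R at (4,2); v=(-3,-2)
2. t=1 → B at (1,0); v=(-3,2)
3. t=1/3 → L at (0,2/3); v=(3,2)
4. t=4/3 → R at (4,10/3); v=(-3,2)
5. t=5/6 → T at (3/2,5); v=(-3,-2)
6. t=1/2 → L at (0,4); v=(3,-2)
7. t=4/3 → R at (4,4/3); v=(-3,-2)
8. t=2/3 → B at (2,0); v=(-3,2)

Final position: (2,0)
Wall sequence: RBLRTLRB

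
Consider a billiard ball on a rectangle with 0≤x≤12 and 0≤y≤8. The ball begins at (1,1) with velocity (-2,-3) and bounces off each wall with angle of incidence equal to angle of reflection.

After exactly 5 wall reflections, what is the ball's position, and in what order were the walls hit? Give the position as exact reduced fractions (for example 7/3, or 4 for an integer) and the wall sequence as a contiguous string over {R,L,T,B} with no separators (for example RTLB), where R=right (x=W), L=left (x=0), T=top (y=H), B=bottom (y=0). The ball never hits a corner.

1. t=1/3 → B at (1/3,0); v=(-2,3)
2. t=1/6 → L at (0,1/2); v=(2,3)
3. t=5/2 → T at (5,8); v=(2,-3)
4. t=8/3 → B at (31/3,0); v=(2,3)
5. t=5/6 → R at (12,5/2); v=(-2,3)

Final position: (12,5/2)
Wall sequence: BLTBR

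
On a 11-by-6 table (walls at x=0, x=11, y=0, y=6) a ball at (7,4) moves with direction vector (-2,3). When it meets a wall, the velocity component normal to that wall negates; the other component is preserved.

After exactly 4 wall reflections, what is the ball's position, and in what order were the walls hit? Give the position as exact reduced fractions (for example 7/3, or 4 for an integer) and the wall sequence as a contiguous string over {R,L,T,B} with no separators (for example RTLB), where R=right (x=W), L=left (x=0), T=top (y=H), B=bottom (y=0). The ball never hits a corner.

Final position: (7/3,6)
Wall sequence: TBLT

1. t=2/3 → T at (17/3,6); v=(-2,-3)
2. t=2 → B at (5/3,0); v=(-2,3)
3. t=5/6 → L at (0,5/2); v=(2,3)
4. t=7/6 → T at (7/3,6); v=(2,-3)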